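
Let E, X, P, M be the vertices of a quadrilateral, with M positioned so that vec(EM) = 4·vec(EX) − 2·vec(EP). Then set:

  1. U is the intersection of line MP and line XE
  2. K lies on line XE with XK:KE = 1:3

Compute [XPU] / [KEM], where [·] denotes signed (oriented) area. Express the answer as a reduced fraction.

Work in coordinates with E = (0, 0), X = (1, 0), P = (0, 1), M = (4, -2).
1. U is the intersection of line MP and line XE ⇒ U = (4/3, 0)
2. K lies on line XE with XK:KE = 1:3 ⇒ K = (3/4, 0)
2·[XPU] = -1/3, 2·[KEM] = 3/2
[XPU]:[KEM] = -1/3:3/2 = -2/9

[XPU]:[KEM] = -2/9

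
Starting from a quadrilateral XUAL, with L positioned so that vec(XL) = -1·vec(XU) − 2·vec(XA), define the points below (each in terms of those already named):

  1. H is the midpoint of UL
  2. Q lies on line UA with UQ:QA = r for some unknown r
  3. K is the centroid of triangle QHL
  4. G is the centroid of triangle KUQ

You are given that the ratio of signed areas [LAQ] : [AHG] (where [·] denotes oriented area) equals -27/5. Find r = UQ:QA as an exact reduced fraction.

Set X = (0, 0), U = (1, 0), A = (0, 1), L = (-1, -2); any affine frame gives the same invariant.
1. H is the midpoint of UL ⇒ H = (0, -1)
2. With UQ:QA = r, write λ = r/(r+1) so Q = U + λ·(A−U); Q is affine-linear in λ
3. K is the centroid of triangle QHL ⇒ K is an affine combination of earlier points and hence also affine-linear in λ
4. G is the centroid of triangle KUQ ⇒ G is an affine combination of earlier points and hence also affine-linear in λ
Every point depending on Q is an affine combination of Q and λ-independent points, so each such coordinate is linear in λ; the λ² term in each signed area is a multiple of (A−U)×(A−U) = 0, so 2·[LAQ] and 2·[AHG] are each linear in λ. Evaluating at λ=0 and λ=1:
  2·[LAQ] = 4·λ − 4,   2·[AHG] = -8/9·λ + 4/3
So [LAQ]:[AHG] = (4·λ − 4) / (-8/9·λ + 4/3). Setting this equal to -27/5:
  4·λ − 4 = -27/5·(-8/9·λ + 4/3)  ⇒  λ = 4
Then r = λ/(1−λ) = (4)/(-3) = -4/3. Check: with r = -4/3, Q = (-3, 4) and [LAQ]:[AHG] = -27/5 as required.

r = -4/3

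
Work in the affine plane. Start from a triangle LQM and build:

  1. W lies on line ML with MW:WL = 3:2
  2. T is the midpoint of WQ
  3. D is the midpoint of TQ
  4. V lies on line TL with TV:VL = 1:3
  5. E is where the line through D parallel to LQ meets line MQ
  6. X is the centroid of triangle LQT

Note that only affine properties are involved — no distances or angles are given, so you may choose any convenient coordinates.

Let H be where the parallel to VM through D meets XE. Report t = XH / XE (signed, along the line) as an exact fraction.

Set L = (0, 0), Q = (1, 0), M = (0, 1); any affine frame gives the same invariant.
1. W lies on line ML with MW:WL = 3:2 ⇒ W = (0, 2/5)
2. T is the midpoint of WQ ⇒ T = (1/2, 1/5)
3. D is the midpoint of TQ ⇒ D = (3/4, 1/10)
4. V lies on line TL with TV:VL = 1:3 ⇒ V = (3/8, 3/20)
5. E is where the line through D parallel to LQ meets line MQ ⇒ E = (9/10, 1/10)
6. X is the centroid of triangle LQT ⇒ X = (1/2, 1/15)
through D parallel to VM: direction (-3/8, 17/20); meets XE at H = (71/94, 62/705)
H = X + t·(E−X) with t = 30/47

t = 30/47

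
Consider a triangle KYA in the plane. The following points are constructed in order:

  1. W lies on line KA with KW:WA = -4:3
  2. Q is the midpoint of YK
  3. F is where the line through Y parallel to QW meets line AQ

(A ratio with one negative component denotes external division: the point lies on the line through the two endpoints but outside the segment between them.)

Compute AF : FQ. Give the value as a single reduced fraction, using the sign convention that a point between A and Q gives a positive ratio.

Assign K = (0, 0), Y = (1, 0), A = (0, 1) — the answer is frame-independent, so this choice is without loss of generality.
1. W lies on line KA with KW:WA = -4:3 ⇒ W = (0, 4)
2. Q is the midpoint of YK ⇒ Q = (1/2, 0)
3. F is where the line through Y parallel to QW meets line AQ ⇒ F = (7/6, -4/3)
F = A + t·(Q−A) with t = 7/3, so AF:FQ = t:(1−t) = 7/3:-4/3

AF:FQ = -7/4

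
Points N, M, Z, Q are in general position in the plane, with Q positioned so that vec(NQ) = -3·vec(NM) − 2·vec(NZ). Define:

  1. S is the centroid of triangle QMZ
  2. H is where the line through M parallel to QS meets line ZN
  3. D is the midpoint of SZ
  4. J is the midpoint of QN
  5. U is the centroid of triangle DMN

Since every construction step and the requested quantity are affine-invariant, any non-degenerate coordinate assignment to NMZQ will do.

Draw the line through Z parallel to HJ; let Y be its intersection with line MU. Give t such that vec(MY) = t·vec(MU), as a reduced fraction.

Assign N = (0, 0), M = (1, 0), Z = (0, 1), Q = (-3, -2) — the answer is frame-independent, so this choice is without loss of generality.
1. S is the centroid of triangle QMZ ⇒ S = (-2/3, -1/3)
2. H is where the line through M parallel to QS meets line ZN ⇒ H = (0, -5/7)
3. D is the midpoint of SZ ⇒ D = (-1/3, 1/3)
4. J is the midpoint of QN ⇒ J = (-3/2, -1)
5. U is the centroid of triangle DMN ⇒ U = (2/9, 1/9)
through Z parallel to HJ: direction (-3/2, -2/7); meets MU at Y = (-18/7, 25/49)
Y = M + t·(U−M) with t = 225/49

t = 225/49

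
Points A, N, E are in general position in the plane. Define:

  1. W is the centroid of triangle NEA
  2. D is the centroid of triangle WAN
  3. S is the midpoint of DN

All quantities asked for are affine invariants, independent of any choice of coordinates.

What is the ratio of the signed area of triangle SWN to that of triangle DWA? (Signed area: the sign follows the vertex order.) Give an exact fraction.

[SWN]:[DWA] = -1/2

Choose coordinates A = (0, 0), N = (1, 0), E = (0, 1).
1. W is the centroid of triangle NEA ⇒ W = (1/3, 1/3)
2. D is the centroid of triangle WAN ⇒ D = (4/9, 1/9)
3. S is the midpoint of DN ⇒ S = (13/18, 1/18)
2·[SWN] = -1/18, 2·[DWA] = 1/9
[SWN]:[DWA] = -1/18:1/9 = -1/2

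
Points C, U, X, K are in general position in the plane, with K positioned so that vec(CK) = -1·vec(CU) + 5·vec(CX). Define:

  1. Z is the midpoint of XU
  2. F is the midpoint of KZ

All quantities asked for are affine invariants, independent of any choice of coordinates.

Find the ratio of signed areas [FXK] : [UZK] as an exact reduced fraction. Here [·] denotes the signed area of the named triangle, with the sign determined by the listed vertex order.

Work in coordinates with C = (0, 0), U = (1, 0), X = (0, 1), K = (-1, 5).
1. Z is the midpoint of XU ⇒ Z = (1/2, 1/2)
2. F is the midpoint of KZ ⇒ F = (-1/4, 11/4)
2·[FXK] = -3/4, 2·[UZK] = -3/2
[FXK]:[UZK] = -3/4:-3/2 = 1/2

[FXK]:[UZK] = 1/2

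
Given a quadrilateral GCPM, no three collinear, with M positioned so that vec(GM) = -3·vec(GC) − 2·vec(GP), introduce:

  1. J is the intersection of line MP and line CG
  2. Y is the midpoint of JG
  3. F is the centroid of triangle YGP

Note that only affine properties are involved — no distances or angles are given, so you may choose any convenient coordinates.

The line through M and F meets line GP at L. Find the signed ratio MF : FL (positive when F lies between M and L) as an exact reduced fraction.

Set G = (0, 0), C = (1, 0), P = (0, 1), M = (-3, -2); any affine frame gives the same invariant.
1. J is the intersection of line MP and line CG ⇒ J = (-1, 0)
2. Y is the midpoint of JG ⇒ Y = (-1/2, 0)
3. F is the centroid of triangle YGP ⇒ F = (-1/6, 1/3)
line MF meets GP at L = (0, 8/17)
F = M + t·(L−M) with t = 17/18, so MF:FL = 17/18:1/18

MF:FL = 17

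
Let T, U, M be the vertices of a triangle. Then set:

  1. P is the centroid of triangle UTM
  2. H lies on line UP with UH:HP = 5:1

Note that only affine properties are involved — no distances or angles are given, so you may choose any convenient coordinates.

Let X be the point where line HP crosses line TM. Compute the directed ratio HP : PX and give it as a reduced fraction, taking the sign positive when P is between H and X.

Assign T = (0, 0), U = (1, 0), M = (0, 1) — the answer is frame-independent, so this choice is without loss of generality.
1. P is the centroid of triangle UTM ⇒ P = (1/3, 1/3)
2. H lies on line UP with UH:HP = 5:1 ⇒ H = (4/9, 5/18)
line HP meets TM at X = (0, 1/2)
P = H + t·(X−H) with t = 1/4, so HP:PX = 1/4:3/4

HP:PX = 1/3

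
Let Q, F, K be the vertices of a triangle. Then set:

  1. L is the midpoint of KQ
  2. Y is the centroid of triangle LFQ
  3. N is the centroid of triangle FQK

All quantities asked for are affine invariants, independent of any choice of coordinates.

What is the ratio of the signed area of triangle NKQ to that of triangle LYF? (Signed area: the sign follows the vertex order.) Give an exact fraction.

[NKQ]:[LYF] = 2

Assign Q = (0, 0), F = (1, 0), K = (0, 1) — the answer is frame-independent, so this choice is without loss of generality.
1. L is the midpoint of KQ ⇒ L = (0, 1/2)
2. Y is the centroid of triangle LFQ ⇒ Y = (1/3, 1/6)
3. N is the centroid of triangle FQK ⇒ N = (1/3, 1/3)
2·[NKQ] = 1/3, 2·[LYF] = 1/6
[NKQ]:[LYF] = 1/3:1/6 = 2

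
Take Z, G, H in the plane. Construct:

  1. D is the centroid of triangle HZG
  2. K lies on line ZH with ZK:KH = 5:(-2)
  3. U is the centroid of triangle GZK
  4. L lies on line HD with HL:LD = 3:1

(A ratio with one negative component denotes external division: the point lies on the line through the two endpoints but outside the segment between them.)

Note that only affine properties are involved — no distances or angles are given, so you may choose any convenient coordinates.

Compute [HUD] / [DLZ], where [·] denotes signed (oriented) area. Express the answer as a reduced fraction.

Choose coordinates Z = (0, 0), G = (1, 0), H = (0, 1).
1. D is the centroid of triangle HZG ⇒ D = (1/3, 1/3)
2. K lies on line ZH with ZK:KH = 5:(-2) ⇒ K = (0, 5/3)
3. U is the centroid of triangle GZK ⇒ U = (1/3, 5/9)
4. L lies on line HD with HL:LD = 3:1 ⇒ L = (1/4, 1/2)
2·[HUD] = -2/27, 2·[DLZ] = 1/12
[HUD]:[DLZ] = -2/27:1/12 = -8/9

[HUD]:[DLZ] = -8/9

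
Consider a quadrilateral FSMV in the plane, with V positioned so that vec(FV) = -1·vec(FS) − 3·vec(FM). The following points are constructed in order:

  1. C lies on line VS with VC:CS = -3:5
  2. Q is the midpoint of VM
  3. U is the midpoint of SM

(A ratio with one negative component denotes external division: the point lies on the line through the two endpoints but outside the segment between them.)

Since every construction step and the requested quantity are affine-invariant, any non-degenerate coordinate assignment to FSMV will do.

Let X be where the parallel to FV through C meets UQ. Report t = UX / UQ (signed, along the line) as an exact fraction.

t = 11/3

Set F = (0, 0), S = (1, 0), M = (0, 1), V = (-1, -3); any affine frame gives the same invariant.
1. C lies on line VS with VC:CS = -3:5 ⇒ C = (-4, -15/2)
2. Q is the midpoint of VM ⇒ Q = (-1/2, -1)
3. U is the midpoint of SM ⇒ U = (1/2, 1/2)
through C parallel to FV: direction (-1, -3); meets UQ at X = (-19/6, -5)
X = U + t·(Q−U) with t = 11/3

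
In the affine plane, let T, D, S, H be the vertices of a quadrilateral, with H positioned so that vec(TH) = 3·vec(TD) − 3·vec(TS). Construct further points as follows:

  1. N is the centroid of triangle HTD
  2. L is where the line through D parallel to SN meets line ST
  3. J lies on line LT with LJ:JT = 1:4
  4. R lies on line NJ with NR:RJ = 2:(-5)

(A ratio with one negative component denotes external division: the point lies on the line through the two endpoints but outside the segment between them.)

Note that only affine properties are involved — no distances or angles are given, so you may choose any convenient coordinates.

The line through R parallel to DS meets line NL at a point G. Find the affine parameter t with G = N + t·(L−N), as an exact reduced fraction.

Choose coordinates T = (0, 0), D = (1, 0), S = (0, 1), H = (3, -3).
1. N is the centroid of triangle HTD ⇒ N = (4/3, -1)
2. L is where the line through D parallel to SN meets line ST ⇒ L = (0, 3/2)
3. J lies on line LT with LJ:JT = 1:4 ⇒ J = (0, 6/5)
4. R lies on line NJ with NR:RJ = 2:(-5) ⇒ R = (20/9, -37/15)
through R parallel to DS: direction (-1, 1); meets NL at G = (628/315, -47/21)
G = N + t·(L−N) with t = -52/105

t = -52/105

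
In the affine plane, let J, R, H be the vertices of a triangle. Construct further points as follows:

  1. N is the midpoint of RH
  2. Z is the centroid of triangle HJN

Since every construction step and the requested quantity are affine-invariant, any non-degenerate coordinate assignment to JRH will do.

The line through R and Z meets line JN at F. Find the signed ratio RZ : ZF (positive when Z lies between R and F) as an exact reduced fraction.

RZ:ZF = -4

Choose coordinates J = (0, 0), R = (1, 0), H = (0, 1).
1. N is the midpoint of RH ⇒ N = (1/2, 1/2)
2. Z is the centroid of triangle HJN ⇒ Z = (1/6, 1/2)
line RZ meets JN at F = (3/8, 3/8)
Z = R + t·(F−R) with t = 4/3, so RZ:ZF = 4/3:-1/3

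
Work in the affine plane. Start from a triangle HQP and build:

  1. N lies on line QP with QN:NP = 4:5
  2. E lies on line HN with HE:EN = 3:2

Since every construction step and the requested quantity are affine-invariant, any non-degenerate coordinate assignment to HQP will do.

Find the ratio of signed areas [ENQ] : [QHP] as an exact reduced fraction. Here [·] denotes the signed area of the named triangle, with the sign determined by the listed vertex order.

[ENQ]:[QHP] = 8/45

Set H = (0, 0), Q = (1, 0), P = (0, 1); any affine frame gives the same invariant.
1. N lies on line QP with QN:NP = 4:5 ⇒ N = (5/9, 4/9)
2. E lies on line HN with HE:EN = 3:2 ⇒ E = (1/3, 4/15)
2·[ENQ] = -8/45, 2·[QHP] = -1
[ENQ]:[QHP] = -8/45:-1 = 8/45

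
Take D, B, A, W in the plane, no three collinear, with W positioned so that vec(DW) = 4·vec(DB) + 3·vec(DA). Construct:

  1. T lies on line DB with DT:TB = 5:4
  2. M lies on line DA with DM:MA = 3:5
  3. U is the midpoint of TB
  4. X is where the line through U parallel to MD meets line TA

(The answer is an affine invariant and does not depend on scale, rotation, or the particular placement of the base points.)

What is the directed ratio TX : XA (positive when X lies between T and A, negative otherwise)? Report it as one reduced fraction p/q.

Work in coordinates with D = (0, 0), B = (1, 0), A = (0, 1), W = (4, 3).
1. T lies on line DB with DT:TB = 5:4 ⇒ T = (5/9, 0)
2. M lies on line DA with DM:MA = 3:5 ⇒ M = (0, 3/8)
3. U is the midpoint of TB ⇒ U = (7/9, 0)
4. X is where the line through U parallel to MD meets line TA ⇒ X = (7/9, -2/5)
X = T + t·(A−T) with t = -2/5, so TX:XA = t:(1−t) = -2/5:7/5

TX:XA = -2/7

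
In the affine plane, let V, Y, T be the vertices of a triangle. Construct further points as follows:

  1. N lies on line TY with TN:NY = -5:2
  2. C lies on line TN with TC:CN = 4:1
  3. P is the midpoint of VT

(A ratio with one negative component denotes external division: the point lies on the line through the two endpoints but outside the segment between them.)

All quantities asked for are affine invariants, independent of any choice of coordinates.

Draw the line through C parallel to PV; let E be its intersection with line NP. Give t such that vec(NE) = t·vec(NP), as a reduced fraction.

t = 1/5

Choose coordinates V = (0, 0), Y = (1, 0), T = (0, 1).
1. N lies on line TY with TN:NY = -5:2 ⇒ N = (5/3, -2/3)
2. C lies on line TN with TC:CN = 4:1 ⇒ C = (4/3, -1/3)
3. P is the midpoint of VT ⇒ P = (0, 1/2)
through C parallel to PV: direction (0, -1/2); meets NP at E = (4/3, -13/30)
E = N + t·(P−N) with t = 1/5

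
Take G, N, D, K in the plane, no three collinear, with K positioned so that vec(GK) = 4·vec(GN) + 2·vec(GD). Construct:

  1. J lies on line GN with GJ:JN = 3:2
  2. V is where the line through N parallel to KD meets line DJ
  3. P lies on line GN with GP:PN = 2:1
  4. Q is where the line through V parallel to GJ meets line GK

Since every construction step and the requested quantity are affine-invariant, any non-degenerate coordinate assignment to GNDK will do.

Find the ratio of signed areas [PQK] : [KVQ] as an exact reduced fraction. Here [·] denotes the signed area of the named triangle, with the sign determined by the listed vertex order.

[PQK]:[KVQ] = 46/57

Assign G = (0, 0), N = (1, 0), D = (0, 1), K = (4, 2) — the answer is frame-independent, so this choice is without loss of generality.
1. J lies on line GN with GJ:JN = 3:2 ⇒ J = (3/5, 0)
2. V is where the line through N parallel to KD meets line DJ ⇒ V = (15/23, -2/23)
3. P lies on line GN with GP:PN = 2:1 ⇒ P = (2/3, 0)
4. Q is where the line through V parallel to GJ meets line GK ⇒ Q = (-4/23, -2/23)
2·[PQK] = -32/23, 2·[KVQ] = -912/529
[PQK]:[KVQ] = -32/23:-912/529 = 46/57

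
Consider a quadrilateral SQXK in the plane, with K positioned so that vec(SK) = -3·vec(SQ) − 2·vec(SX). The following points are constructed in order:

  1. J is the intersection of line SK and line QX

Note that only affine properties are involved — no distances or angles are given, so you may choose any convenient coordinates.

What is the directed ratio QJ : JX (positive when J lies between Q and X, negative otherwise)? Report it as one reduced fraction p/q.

Work in coordinates with S = (0, 0), Q = (1, 0), X = (0, 1), K = (-3, -2).
1. J is the intersection of line SK and line QX ⇒ J = (3/5, 2/5)
J = Q + t·(X−Q) with t = 2/5, so QJ:JX = t:(1−t) = 2/5:3/5

QJ:JX = 2/3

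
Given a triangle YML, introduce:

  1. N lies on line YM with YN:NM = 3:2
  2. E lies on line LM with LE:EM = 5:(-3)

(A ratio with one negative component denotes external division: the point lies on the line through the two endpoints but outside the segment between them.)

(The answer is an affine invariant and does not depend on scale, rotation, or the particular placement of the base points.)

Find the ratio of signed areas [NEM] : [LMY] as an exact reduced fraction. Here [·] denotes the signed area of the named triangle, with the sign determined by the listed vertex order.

Set Y = (0, 0), M = (1, 0), L = (0, 1); any affine frame gives the same invariant.
1. N lies on line YM with YN:NM = 3:2 ⇒ N = (3/5, 0)
2. E lies on line LM with LE:EM = 5:(-3) ⇒ E = (5/2, -3/2)
2·[NEM] = 3/5, 2·[LMY] = -1
[NEM]:[LMY] = 3/5:-1 = -3/5

[NEM]:[LMY] = -3/5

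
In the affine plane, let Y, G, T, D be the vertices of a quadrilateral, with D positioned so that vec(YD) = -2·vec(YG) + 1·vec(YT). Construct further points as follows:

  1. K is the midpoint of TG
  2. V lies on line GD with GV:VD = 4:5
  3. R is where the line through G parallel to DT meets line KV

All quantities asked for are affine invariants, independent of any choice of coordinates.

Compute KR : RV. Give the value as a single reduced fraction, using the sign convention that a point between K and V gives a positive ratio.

KR:RV = -9/8

Assign Y = (0, 0), G = (1, 0), T = (0, 1), D = (-2, 1) — the answer is frame-independent, so this choice is without loss of generality.
1. K is the midpoint of TG ⇒ K = (1/2, 1/2)
2. V lies on line GD with GV:VD = 4:5 ⇒ V = (-1/3, 4/9)
3. R is where the line through G parallel to DT meets line KV ⇒ R = (-7, 0)
R = K + t·(V−K) with t = 9, so KR:RV = t:(1−t) = 9:-8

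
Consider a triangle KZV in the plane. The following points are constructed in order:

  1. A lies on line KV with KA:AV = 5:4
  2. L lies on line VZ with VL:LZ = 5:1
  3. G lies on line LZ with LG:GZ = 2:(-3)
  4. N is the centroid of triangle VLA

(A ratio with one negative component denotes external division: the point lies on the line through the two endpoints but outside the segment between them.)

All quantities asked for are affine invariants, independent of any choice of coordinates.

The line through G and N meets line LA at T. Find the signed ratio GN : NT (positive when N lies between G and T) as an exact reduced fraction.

Set K = (0, 0), Z = (1, 0), V = (0, 1); any affine frame gives the same invariant.
1. A lies on line KV with KA:AV = 5:4 ⇒ A = (0, 5/9)
2. L lies on line VZ with VL:LZ = 5:1 ⇒ L = (5/6, 1/6)
3. G lies on line LZ with LG:GZ = 2:(-3) ⇒ G = (1/2, 1/2)
4. N is the centroid of triangle VLA ⇒ N = (5/18, 31/54)
line GN meets LA at T = (-5/6, 17/18)
N = G + t·(T−G) with t = 1/6, so GN:NT = 1/6:5/6

GN:NT = 1/5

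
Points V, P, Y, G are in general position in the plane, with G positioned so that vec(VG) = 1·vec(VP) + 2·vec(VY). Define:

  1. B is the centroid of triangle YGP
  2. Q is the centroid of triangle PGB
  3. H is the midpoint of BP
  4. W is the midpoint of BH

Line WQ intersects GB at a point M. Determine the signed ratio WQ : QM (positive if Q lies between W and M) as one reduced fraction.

WQ:QM = -1/4

Choose coordinates V = (0, 0), P = (1, 0), Y = (0, 1), G = (1, 2).
1. B is the centroid of triangle YGP ⇒ B = (2/3, 1)
2. Q is the centroid of triangle PGB ⇒ Q = (8/9, 1)
3. H is the midpoint of BP ⇒ H = (5/6, 1/2)
4. W is the midpoint of BH ⇒ W = (3/4, 3/4)
line WQ meets GB at M = (1/3, 0)
Q = W + t·(M−W) with t = -1/3, so WQ:QM = -1/3:4/3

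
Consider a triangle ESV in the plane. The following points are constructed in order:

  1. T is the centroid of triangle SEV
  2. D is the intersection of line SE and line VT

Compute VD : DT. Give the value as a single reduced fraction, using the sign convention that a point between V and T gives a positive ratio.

VD:DT = -3

Work in coordinates with E = (0, 0), S = (1, 0), V = (0, 1).
1. T is the centroid of triangle SEV ⇒ T = (1/3, 1/3)
2. D is the intersection of line SE and line VT ⇒ D = (1/2, 0)
D = V + t·(T−V) with t = 3/2, so VD:DT = t:(1−t) = 3/2:-1/2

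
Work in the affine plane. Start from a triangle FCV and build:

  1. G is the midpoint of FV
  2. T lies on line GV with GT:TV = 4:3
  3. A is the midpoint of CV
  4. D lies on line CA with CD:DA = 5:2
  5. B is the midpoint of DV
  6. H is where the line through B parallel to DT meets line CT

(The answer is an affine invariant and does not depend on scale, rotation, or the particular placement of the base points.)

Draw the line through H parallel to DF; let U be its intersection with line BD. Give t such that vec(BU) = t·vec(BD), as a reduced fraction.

Work in coordinates with F = (0, 0), C = (1, 0), V = (0, 1).
1. G is the midpoint of FV ⇒ G = (0, 1/2)
2. T lies on line GV with GT:TV = 4:3 ⇒ T = (0, 11/14)
3. A is the midpoint of CV ⇒ A = (1/2, 1/2)
4. D lies on line CA with CD:DA = 5:2 ⇒ D = (9/14, 5/14)
5. B is the midpoint of DV ⇒ B = (9/28, 19/28)
6. H is where the line through B parallel to DT meets line CT ⇒ H = (-9/10, 209/140)
through H parallel to DF: direction (-9/14, -5/14); meets BD at U = (-1251/1960, 3211/1960)
U = B + t·(D−B) with t = -209/70

t = -209/70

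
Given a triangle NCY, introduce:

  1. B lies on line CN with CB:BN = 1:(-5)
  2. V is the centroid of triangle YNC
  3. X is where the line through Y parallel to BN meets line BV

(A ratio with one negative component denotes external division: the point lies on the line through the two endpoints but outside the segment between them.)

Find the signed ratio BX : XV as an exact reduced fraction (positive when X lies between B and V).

BX:XV = -3/2

Set N = (0, 0), C = (1, 0), Y = (0, 1); any affine frame gives the same invariant.
1. B lies on line CN with CB:BN = 1:(-5) ⇒ B = (5/4, 0)
2. V is the centroid of triangle YNC ⇒ V = (1/3, 1/3)
3. X is where the line through Y parallel to BN meets line BV ⇒ X = (-3/2, 1)
X = B + t·(V−B) with t = 3, so BX:XV = t:(1−t) = 3:-2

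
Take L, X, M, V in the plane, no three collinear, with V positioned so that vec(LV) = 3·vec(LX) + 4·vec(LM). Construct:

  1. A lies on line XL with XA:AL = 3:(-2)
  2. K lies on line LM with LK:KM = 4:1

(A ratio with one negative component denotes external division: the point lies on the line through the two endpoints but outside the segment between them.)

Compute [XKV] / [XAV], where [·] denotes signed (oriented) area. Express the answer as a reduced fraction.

[XKV]:[XAV] = 7/15

Choose coordinates L = (0, 0), X = (1, 0), M = (0, 1), V = (3, 4).
1. A lies on line XL with XA:AL = 3:(-2) ⇒ A = (-2, 0)
2. K lies on line LM with LK:KM = 4:1 ⇒ K = (0, 4/5)
2·[XKV] = -28/5, 2·[XAV] = -12
[XKV]:[XAV] = -28/5:-12 = 7/15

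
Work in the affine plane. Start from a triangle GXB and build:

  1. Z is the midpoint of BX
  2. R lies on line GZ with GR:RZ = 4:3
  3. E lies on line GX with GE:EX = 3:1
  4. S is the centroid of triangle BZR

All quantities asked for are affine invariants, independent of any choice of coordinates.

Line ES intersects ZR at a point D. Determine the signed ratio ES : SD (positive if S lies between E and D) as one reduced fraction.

Choose coordinates G = (0, 0), X = (1, 0), B = (0, 1).
1. Z is the midpoint of BX ⇒ Z = (1/2, 1/2)
2. R lies on line GZ with GR:RZ = 4:3 ⇒ R = (2/7, 2/7)
3. E lies on line GX with GE:EX = 3:1 ⇒ E = (3/4, 0)
4. S is the centroid of triangle BZR ⇒ S = (11/42, 25/42)
line ES meets ZR at D = (75/182, 75/182)
S = E + t·(D−E) with t = 13/9, so ES:SD = 13/9:-4/9

ES:SD = -13/4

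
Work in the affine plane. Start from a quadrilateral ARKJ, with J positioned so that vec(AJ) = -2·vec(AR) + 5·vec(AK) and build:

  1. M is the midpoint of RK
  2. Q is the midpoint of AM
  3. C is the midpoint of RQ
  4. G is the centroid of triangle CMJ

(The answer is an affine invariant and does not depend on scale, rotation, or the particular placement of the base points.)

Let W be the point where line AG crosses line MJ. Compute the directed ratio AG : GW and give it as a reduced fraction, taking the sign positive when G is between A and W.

AG:GW = 27

Assign A = (0, 0), R = (1, 0), K = (0, 1), J = (-2, 5) — the answer is frame-independent, so this choice is without loss of generality.
1. M is the midpoint of RK ⇒ M = (1/2, 1/2)
2. Q is the midpoint of AM ⇒ Q = (1/4, 1/4)
3. C is the midpoint of RQ ⇒ C = (5/8, 1/8)
4. G is the centroid of triangle CMJ ⇒ G = (-7/24, 15/8)
line AG meets MJ at W = (-49/162, 35/18)
G = A + t·(W−A) with t = 27/28, so AG:GW = 27/28:1/28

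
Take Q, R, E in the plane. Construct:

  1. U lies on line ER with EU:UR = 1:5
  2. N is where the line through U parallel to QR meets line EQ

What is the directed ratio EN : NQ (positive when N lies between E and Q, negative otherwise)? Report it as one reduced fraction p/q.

EN:NQ = 1/5

Choose coordinates Q = (0, 0), R = (1, 0), E = (0, 1).
1. U lies on line ER with EU:UR = 1:5 ⇒ U = (1/6, 5/6)
2. N is where the line through U parallel to QR meets line EQ ⇒ N = (0, 5/6)
N = E + t·(Q−E) with t = 1/6, so EN:NQ = t:(1−t) = 1/6:5/6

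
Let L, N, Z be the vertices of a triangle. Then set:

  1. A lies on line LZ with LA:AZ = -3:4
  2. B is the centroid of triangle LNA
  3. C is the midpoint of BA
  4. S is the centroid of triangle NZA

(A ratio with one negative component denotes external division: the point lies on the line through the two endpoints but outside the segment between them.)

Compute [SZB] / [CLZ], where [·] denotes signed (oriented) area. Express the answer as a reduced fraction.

[SZB]:[CLZ] = -2/3

Assign L = (0, 0), N = (1, 0), Z = (0, 1) — the answer is frame-independent, so this choice is without loss of generality.
1. A lies on line LZ with LA:AZ = -3:4 ⇒ A = (0, -3)
2. B is the centroid of triangle LNA ⇒ B = (1/3, -1)
3. C is the midpoint of BA ⇒ C = (1/6, -2)
4. S is the centroid of triangle NZA ⇒ S = (1/3, -2/3)
2·[SZB] = 1/9, 2·[CLZ] = -1/6
[SZB]:[CLZ] = 1/9:-1/6 = -2/3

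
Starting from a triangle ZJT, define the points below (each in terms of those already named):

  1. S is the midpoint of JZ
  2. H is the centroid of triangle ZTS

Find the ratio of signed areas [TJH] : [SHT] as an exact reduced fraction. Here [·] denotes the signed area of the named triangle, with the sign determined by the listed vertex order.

[TJH]:[SHT] = 3

Work in coordinates with Z = (0, 0), J = (1, 0), T = (0, 1).
1. S is the midpoint of JZ ⇒ S = (1/2, 0)
2. H is the centroid of triangle ZTS ⇒ H = (1/6, 1/3)
2·[TJH] = -1/2, 2·[SHT] = -1/6
[TJH]:[SHT] = -1/2:-1/6 = 3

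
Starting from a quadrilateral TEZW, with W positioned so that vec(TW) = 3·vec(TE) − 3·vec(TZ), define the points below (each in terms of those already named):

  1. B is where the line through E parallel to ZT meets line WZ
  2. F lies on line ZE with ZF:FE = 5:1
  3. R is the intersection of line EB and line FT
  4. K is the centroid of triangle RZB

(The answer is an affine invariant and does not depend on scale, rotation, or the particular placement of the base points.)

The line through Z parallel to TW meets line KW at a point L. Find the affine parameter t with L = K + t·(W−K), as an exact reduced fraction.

t = -2/43

Work in coordinates with T = (0, 0), E = (1, 0), Z = (0, 1), W = (3, -3).
1. B is where the line through E parallel to ZT meets line WZ ⇒ B = (1, -1/3)
2. F lies on line ZE with ZF:FE = 5:1 ⇒ F = (5/6, 1/6)
3. R is the intersection of line EB and line FT ⇒ R = (1, 1/5)
4. K is the centroid of triangle RZB ⇒ K = (2/3, 13/45)
through Z parallel to TW: direction (3, -3); meets KW at L = (24/43, 19/43)
L = K + t·(W−K) with t = -2/43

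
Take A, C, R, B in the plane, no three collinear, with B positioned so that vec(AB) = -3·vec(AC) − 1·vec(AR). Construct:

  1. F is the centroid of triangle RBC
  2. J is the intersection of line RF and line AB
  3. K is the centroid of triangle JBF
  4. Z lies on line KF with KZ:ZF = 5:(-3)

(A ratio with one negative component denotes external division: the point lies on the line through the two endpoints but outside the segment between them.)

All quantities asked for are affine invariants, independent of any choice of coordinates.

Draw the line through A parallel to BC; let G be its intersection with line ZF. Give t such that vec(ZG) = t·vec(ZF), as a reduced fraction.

Choose coordinates A = (0, 0), C = (1, 0), R = (0, 1), B = (-3, -1).
1. F is the centroid of triangle RBC ⇒ F = (-2/3, 0)
2. J is the intersection of line RF and line AB ⇒ J = (-6/7, -2/7)
3. K is the centroid of triangle JBF ⇒ K = (-95/63, -3/7)
4. Z lies on line KF with KZ:ZF = 5:(-3) ⇒ Z = (25/42, 9/14)
through A parallel to BC: direction (4, 1); meets ZF at G = (-72/55, -18/55)
G = Z + t·(F−Z) with t = 83/55

t = 83/55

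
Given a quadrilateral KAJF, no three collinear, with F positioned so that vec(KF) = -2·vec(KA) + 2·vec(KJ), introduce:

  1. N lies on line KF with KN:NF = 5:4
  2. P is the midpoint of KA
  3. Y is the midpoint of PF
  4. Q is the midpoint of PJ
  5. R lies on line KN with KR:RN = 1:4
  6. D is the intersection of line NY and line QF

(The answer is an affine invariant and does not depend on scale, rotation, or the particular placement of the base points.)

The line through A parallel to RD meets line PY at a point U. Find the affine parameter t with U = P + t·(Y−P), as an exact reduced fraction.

Assign K = (0, 0), A = (1, 0), J = (0, 1), F = (-2, 2) — the answer is frame-independent, so this choice is without loss of generality.
1. N lies on line KF with KN:NF = 5:4 ⇒ N = (-10/9, 10/9)
2. P is the midpoint of KA ⇒ P = (1/2, 0)
3. Y is the midpoint of PF ⇒ Y = (-3/4, 1)
4. Q is the midpoint of PJ ⇒ Q = (1/4, 1/2)
5. R lies on line KN with KR:RN = 1:4 ⇒ R = (-2/9, 2/9)
6. D is the intersection of line NY and line QF ⇒ D = (-2/7, 6/7)
through A parallel to RD: direction (-4/63, 40/63); meets PY at U = (24/23, -10/23)
U = P + t·(Y−P) with t = -10/23

t = -10/23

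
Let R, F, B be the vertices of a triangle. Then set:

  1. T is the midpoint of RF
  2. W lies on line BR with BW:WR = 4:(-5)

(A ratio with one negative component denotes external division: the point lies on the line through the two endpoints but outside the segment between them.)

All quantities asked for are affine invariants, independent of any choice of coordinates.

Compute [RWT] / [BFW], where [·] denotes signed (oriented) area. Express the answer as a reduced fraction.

Choose coordinates R = (0, 0), F = (1, 0), B = (0, 1).
1. T is the midpoint of RF ⇒ T = (1/2, 0)
2. W lies on line BR with BW:WR = 4:(-5) ⇒ W = (0, 5)
2·[RWT] = -5/2, 2·[BFW] = 4
[RWT]:[BFW] = -5/2:4 = -5/8

[RWT]:[BFW] = -5/8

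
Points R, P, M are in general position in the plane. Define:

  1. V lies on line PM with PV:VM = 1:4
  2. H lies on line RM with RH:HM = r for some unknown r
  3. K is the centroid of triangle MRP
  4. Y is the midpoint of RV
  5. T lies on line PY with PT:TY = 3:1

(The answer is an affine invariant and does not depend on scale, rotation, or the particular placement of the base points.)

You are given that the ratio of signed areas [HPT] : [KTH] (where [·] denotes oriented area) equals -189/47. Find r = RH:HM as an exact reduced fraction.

r = -4

Work in coordinates with R = (0, 0), P = (1, 0), M = (0, 1).
1. V lies on line PM with PV:VM = 1:4 ⇒ V = (4/5, 1/5)
2. With RH:HM = r, write λ = r/(r+1) so H = R + λ·(M−R); H is affine-linear in λ
3. K is the centroid of triangle MRP ⇒ K = (1/3, 1/3)
4. Y is the midpoint of RV ⇒ Y = (2/5, 1/10)
5. T lies on line PY with PT:TY = 3:1 ⇒ T = (11/20, 3/40)
Every point depending on H is an affine combination of H and λ-independent points, so each such coordinate is linear in λ; the λ² term in each signed area is a multiple of (M−R)×(M−R) = 0, so 2·[HPT] and 2·[KTH] are each linear in λ. Evaluating at λ=0 and λ=1:
  2·[HPT] = -9/20·λ + 3/40,   2·[KTH] = 13/60·λ − 19/120
So [HPT]:[KTH] = (-9/20·λ + 3/40) / (13/60·λ − 19/120). Setting this equal to -189/47:
  -9/20·λ + 3/40 = -189/47·(13/60·λ − 19/120)  ⇒  λ = 4/3
Then r = λ/(1−λ) = (4/3)/(-1/3) = -4. Check: with r = -4, H = (0, 4/3) and [HPT]:[KTH] = -189/47 as required.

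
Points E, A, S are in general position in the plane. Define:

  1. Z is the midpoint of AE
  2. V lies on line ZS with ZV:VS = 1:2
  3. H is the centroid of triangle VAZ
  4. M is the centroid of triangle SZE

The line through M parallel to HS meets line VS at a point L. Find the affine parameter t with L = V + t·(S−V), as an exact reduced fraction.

Work in coordinates with E = (0, 0), A = (1, 0), S = (0, 1).
1. Z is the midpoint of AE ⇒ Z = (1/2, 0)
2. V lies on line ZS with ZV:VS = 1:2 ⇒ V = (1/3, 1/3)
3. H is the centroid of triangle VAZ ⇒ H = (11/18, 1/9)
4. M is the centroid of triangle SZE ⇒ M = (1/6, 1/3)
through M parallel to HS: direction (-11/18, 8/9); meets VS at L = (7/9, -5/9)
L = V + t·(S−V) with t = -4/3

t = -4/3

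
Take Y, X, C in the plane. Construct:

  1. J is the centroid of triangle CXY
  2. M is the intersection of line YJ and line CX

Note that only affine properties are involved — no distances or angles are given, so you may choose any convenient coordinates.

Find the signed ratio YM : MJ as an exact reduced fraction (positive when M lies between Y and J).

YM:MJ = -3

Assign Y = (0, 0), X = (1, 0), C = (0, 1) — the answer is frame-independent, so this choice is without loss of generality.
1. J is the centroid of triangle CXY ⇒ J = (1/3, 1/3)
2. M is the intersection of line YJ and line CX ⇒ M = (1/2, 1/2)
M = Y + t·(J−Y) with t = 3/2, so YM:MJ = t:(1−t) = 3/2:-1/2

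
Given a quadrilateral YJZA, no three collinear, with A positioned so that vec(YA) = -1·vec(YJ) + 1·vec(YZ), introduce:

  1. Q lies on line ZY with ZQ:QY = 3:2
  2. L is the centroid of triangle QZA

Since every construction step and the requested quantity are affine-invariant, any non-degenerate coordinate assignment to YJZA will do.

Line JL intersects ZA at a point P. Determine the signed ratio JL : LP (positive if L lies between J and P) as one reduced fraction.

JL:LP = 4

Choose coordinates Y = (0, 0), J = (1, 0), Z = (0, 1), A = (-1, 1).
1. Q lies on line ZY with ZQ:QY = 3:2 ⇒ Q = (0, 2/5)
2. L is the centroid of triangle QZA ⇒ L = (-1/3, 4/5)
line JL meets ZA at P = (-2/3, 1)
L = J + t·(P−J) with t = 4/5, so JL:LP = 4/5:1/5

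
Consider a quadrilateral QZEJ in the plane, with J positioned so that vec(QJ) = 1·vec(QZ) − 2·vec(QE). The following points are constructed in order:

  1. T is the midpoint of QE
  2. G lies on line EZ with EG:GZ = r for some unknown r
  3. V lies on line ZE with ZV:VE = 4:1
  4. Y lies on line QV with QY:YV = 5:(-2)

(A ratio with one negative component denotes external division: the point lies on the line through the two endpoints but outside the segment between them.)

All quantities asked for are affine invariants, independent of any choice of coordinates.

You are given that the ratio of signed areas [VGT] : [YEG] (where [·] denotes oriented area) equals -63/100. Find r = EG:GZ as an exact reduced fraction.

r = -5

Work in coordinates with Q = (0, 0), Z = (1, 0), E = (0, 1), J = (1, -2).
1. T is the midpoint of QE ⇒ T = (0, 1/2)
2. With EG:GZ = r, write λ = r/(r+1) so G = E + λ·(Z−E); G is affine-linear in λ
3. V lies on line ZE with ZV:VE = 4:1 ⇒ V = (1/5, 4/5)
4. Y lies on line QV with QY:YV = 5:(-2) ⇒ Y = (1/3, 4/3)
Every point depending on G is an affine combination of G and λ-independent points, so each such coordinate is linear in λ; the λ² term in each signed area is a multiple of (Z−E)×(Z−E) = 0, so 2·[VGT] and 2·[YEG] are each linear in λ. Evaluating at λ=0 and λ=1:
  2·[VGT] = -1/2·λ + 1/10,   2·[YEG] = 2/3·λ
So [VGT]:[YEG] = (-1/2·λ + 1/10) / (2/3·λ). Setting this equal to -63/100:
  -1/2·λ + 1/10 = -63/100·(2/3·λ)  ⇒  λ = 5/4
Then r = λ/(1−λ) = (5/4)/(-1/4) = -5. Check: with r = -5, G = (5/4, -1/4) and [VGT]:[YEG] = -63/100 as required.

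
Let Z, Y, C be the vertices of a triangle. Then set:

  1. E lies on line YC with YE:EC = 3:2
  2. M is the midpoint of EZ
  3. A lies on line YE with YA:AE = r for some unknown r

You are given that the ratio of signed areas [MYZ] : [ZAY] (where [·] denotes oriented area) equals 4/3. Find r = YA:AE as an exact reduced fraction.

Choose coordinates Z = (0, 0), Y = (1, 0), C = (0, 1).
1. E lies on line YC with YE:EC = 3:2 ⇒ E = (2/5, 3/5)
2. M is the midpoint of EZ ⇒ M = (1/5, 3/10)
3. With YA:AE = r, write λ = r/(r+1) so A = Y + λ·(E−Y); A is affine-linear in λ
Every point depending on A is an affine combination of A and λ-independent points, so each such coordinate is linear in λ; the λ² term in each signed area is a multiple of (E−Y)×(E−Y) = 0, so 2·[MYZ] and 2·[ZAY] are each linear in λ. Evaluating at λ=0 and λ=1:
  2·[MYZ] = -3/10,   2·[ZAY] = -3/5·λ
So [MYZ]:[ZAY] = (-3/10) / (-3/5·λ). Setting this equal to 4/3:
  -3/10 = 4/3·(-3/5·λ)  ⇒  λ = 3/8
Then r = λ/(1−λ) = (3/8)/(5/8) = 3/5. Check: with r = 3/5, A = (31/40, 9/40) and [MYZ]:[ZAY] = 4/3 as required.

r = 3/5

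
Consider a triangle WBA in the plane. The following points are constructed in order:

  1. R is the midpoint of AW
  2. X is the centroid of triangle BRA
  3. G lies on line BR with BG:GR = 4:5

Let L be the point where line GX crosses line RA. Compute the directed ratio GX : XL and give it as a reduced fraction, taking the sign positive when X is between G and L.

GX:XL = 2/3

Work in coordinates with W = (0, 0), B = (1, 0), A = (0, 1).
1. R is the midpoint of AW ⇒ R = (0, 1/2)
2. X is the centroid of triangle BRA ⇒ X = (1/3, 1/2)
3. G lies on line BR with BG:GR = 4:5 ⇒ G = (5/9, 2/9)
line GX meets RA at L = (0, 11/12)
X = G + t·(L−G) with t = 2/5, so GX:XL = 2/5:3/5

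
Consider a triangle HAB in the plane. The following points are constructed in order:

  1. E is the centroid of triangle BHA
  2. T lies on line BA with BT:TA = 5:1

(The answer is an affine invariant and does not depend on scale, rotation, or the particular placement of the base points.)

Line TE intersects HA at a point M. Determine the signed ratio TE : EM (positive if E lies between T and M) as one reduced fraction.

Set H = (0, 0), A = (1, 0), B = (0, 1); any affine frame gives the same invariant.
1. E is the centroid of triangle BHA ⇒ E = (1/3, 1/3)
2. T lies on line BA with BT:TA = 5:1 ⇒ T = (5/6, 1/6)
line TE meets HA at M = (4/3, 0)
E = T + t·(M−T) with t = -1, so TE:EM = -1:2

TE:EM = -1/2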